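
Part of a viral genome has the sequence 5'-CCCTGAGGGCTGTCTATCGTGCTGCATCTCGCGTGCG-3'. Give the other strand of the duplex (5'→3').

Pairing A↔T and G↔C gives GGGACTCCCGACAGATAGCACGACGTAGAGCGCACGC, running 3'→5'. Reverse for the 5'→3' convention.

5′-CGCACGCGAGATGCAGCACGATAGACAGCCCTCAGGG-3′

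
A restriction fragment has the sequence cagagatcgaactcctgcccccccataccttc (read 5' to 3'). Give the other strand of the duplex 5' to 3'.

Pairing A↔T and G↔C gives GTCTCTAGCTTGAGGACGGGGGGGTATGGAAG, running 3'→5'. Reverse for the 5'→3' convention.

5'-GAAGGTATGGGGGGGCAGGAGTTCGATCTCTG-3'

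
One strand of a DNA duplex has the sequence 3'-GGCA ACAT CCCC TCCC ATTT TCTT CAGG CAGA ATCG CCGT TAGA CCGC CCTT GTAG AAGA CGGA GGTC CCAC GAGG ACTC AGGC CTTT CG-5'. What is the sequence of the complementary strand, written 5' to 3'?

The strand is given 3'→5', so its complement runs 5'→3' in the same left-to-right order: pair each base A↔T, G↔C.

5′-CCGTTGTAGGGGAGGGTAAAAGAAGTCCGTCTTAGCGGCAATCTGGCGGGAACATCTTCTGCCTCCAGGGTGCTCCTGAGTCCGGAAAGC-3′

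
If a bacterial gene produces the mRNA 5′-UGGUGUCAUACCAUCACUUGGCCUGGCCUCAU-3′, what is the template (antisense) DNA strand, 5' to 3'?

5'-ATGAGGCCAGGCCAAGTGATGGTATGACACCA-3'

Replace U with T to get the coding DNA strand: TGGTGTCATACCATCACTTGGCCTGGCCTCAT. The template strand is its reverse complement (complement ACCACAGTATGGTAGTGAACCGGACCGGAGTA, then reverse).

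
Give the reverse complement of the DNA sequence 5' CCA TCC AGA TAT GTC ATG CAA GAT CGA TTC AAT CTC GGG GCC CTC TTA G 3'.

Reading the sequence 3'→5' and pairing each base (A↔T, G↔C) gives the reverse complement directly.

5'-CTAAGAGGGCCCCGAGATTGAATCGATCTTGCATGACATATCTGGATGG-3'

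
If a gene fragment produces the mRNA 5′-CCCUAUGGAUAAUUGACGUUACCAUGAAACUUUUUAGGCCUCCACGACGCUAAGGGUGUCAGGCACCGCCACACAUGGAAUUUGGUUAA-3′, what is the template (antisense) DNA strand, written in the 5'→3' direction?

Replace U with T to get the coding DNA strand: CCCTATGGATAATTGACGTTACCATGAAACTTTTTAGGCCTCCACGACGCTAAGGGTGTCAGGCACCGCCACACATGGAATTTGGTTAA. The template strand is its reverse complement (complement GGGATACCTATTAACTGCAATGGTACTTTGAAAAATCCGGAGGTGCTGCGATTCCCACAGTCCGTGGCGGTGTGTACCTTAAACCAATT, then reverse).

5'-TTAACCAAATTCCATGTGTGGCGGTGCCTGACACCCTTAGCGTCGTGGAGGCCTAAAAAGTTTCATGGTAACGTCAATTATCCATAGGG-3'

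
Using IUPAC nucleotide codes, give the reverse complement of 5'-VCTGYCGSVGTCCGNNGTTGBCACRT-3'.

5'-AYGTGVCAACNNCGGACBSCGRCAGB-3'

Standard pairs A↔T, G↔C; ambiguity codes pair R↔Y, S↔S, B↔V, N↔N. Complement (BGACRGCSBCAGGCNNCAACVGTGYA), then reverse for 5'→3'.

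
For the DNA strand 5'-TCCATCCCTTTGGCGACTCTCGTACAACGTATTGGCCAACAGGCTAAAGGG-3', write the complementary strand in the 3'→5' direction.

Base-pairing A↔T, G↔C gives the complement. The complementary strand is antiparallel, so paired with a 5'→3' strand it runs 3'→5'.

3'-AGGTAGGGAAACCGCTGAGAGCATGTTGCATAACCGGTTGTCCGATTTCCC-5'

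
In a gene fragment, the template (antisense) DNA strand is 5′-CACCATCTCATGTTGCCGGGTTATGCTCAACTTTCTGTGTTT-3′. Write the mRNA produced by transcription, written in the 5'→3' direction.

5'-AAACACAGAAAGUUGAGCAUAACCCGGCAACAUGAGAUGGUG-3'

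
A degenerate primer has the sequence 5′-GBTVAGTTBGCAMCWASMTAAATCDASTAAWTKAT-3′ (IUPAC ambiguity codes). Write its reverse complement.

5′-ATMAWTTASTHGATTTAKSTWGKTGCVAACTBAVC-3′

Standard pairs A↔T, G↔C; ambiguity codes pair M↔K, W↔W, S↔S, B↔V, D↔H. Complement (CVABTCAAVCGTKGWTSKATTTAGHTSATTWAMTA), then reverse for 5'→3'.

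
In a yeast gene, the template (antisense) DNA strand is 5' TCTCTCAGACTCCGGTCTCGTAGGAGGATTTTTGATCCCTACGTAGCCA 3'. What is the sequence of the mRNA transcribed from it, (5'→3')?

The mRNA has the sequence of the coding strand (reverse complement of the template) with T→U. Reverse complement of TCTCTCAGACTCCGGTCTCGTAGGAGGATTTTTGATCCCTACGTAGCCA is TGGCTACGTAGGGATCAAAAATCCTCCTACGAGACCGGAGTCTGAGAGA; then T→U.

5'-UGGCUACGUAGGGAUCAAAAAUCCUCCUACGAGACCGGAGUCUGAGAGA-3'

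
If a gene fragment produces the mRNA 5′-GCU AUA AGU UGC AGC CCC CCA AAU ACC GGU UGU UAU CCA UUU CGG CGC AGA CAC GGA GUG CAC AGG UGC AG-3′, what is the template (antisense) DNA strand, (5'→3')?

Replace U with T to get the coding DNA strand: GCTATAAGTTGCAGCCCCCCAAATACCGGTTGTTATCCATTTCGGCGCAGACACGGAGTGCACAGGTGCAG. The template strand is its reverse complement (complement CGATATTCAACGTCGGGGGGTTTATGGCCAACAATAGGTAAAGCCGCGTCTGTGCCTCACGTGTCCACGTC, then reverse).

5'-CTGCACCTGTGCACTCCGTGTCTGCGCCGAAATGGATAACAACCGGTATTTGGGGGGCTGCAACTTATAGC-3'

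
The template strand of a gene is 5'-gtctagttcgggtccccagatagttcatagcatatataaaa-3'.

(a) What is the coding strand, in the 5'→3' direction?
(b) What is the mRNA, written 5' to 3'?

(a) 5′-TTTTATATATGCTATGAACTATCTGGGGACCCGAACTAGAC-3′
(b) 5'-UUUUAUAUAUGCUAUGAACUAUCUGGGGACCCGAACUAGAC-3'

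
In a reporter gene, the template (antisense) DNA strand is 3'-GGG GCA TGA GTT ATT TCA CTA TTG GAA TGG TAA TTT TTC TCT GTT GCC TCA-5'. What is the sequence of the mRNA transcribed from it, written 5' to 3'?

Reading the template 3'→5' as shown, RNA polymerase pairs each base (A→U, T→A, G↔C) to build mRNA 5'→3' directly.

5'-CCCCGUACUCAAUAAAGUGAUAACCUUACCAUUAAAAAGAGACAACGGAGU-3'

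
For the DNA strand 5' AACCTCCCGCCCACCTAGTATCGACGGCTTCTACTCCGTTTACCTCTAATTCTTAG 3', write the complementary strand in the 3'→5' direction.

Base-pairing A↔T, G↔C gives the complement. The complementary strand is antiparallel, so paired with a 5'→3' strand it runs 3'→5'.

3'-TTGGAGGGCGGGTGGATCATAGCTGCCGAAGATGAGGCAAATGGAGATTAAGAATC-5'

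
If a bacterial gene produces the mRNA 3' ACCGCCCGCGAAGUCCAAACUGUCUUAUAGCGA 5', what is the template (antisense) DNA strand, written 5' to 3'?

5'-TGGCGGGCGCTTCAGGTTTGACAGAATATCGCT-3'

Written 5'→3' the mRNA is AGCGAUAUUCUGUCAAACCUGAAGCGCCCGCCA, so the coding DNA strand is AGCGATATTCTGTCAAACCTGAAGCGCCCGCCA. The template is its reverse complement.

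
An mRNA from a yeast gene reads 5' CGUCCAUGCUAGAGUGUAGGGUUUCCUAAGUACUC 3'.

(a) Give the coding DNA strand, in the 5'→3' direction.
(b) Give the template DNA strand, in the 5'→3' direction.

(a) The coding strand matches the mRNA with U→T.
(b) The template strand is the reverse complement of the coding strand.

(a) 5'-CGTCCATGCTAGAGTGTAGGGTTTCCTAAGTACTC-3'
(b) 5'-GAGTACTTAGGAAACCCTACACTCTAGCATGGACG-3'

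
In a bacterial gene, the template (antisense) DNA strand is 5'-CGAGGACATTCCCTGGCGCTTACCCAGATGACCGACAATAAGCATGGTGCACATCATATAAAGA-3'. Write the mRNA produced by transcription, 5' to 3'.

5'-UCUUUAUAUGAUGUGCACCAUGCUUAUUGUCGGUCAUCUGGGUAAGCGCCAGGGAAUGUCCUCG-3'

The mRNA has the sequence of the coding strand (reverse complement of the template) with T→U. Reverse complement of CGAGGACATTCCCTGGCGCTTACCCAGATGACCGACAATAAGCATGGTGCACATCATATAAAGA is TCTTTATATGATGTGCACCATGCTTATTGTCGGTCATCTGGGTAAGCGCCAGGGAATGTCCTCG; then T→U.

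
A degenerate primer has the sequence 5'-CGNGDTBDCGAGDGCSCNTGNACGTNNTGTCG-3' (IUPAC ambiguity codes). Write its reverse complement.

5'-CGACANNACGTNCANGSGCHCTCGHVAHCNCG-3'

Standard pairs A↔T, G↔C; ambiguity codes pair S↔S, B↔V, D↔H, N↔N. Complement (GCNCHAVHGCTCHCGSGNACNTGCANNACAGC), then reverse for 5'→3'.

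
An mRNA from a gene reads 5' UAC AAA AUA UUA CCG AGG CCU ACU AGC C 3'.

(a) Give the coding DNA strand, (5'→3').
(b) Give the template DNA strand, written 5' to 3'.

(a) 5'-TACAAAATATTACCGAGGCCTACTAGCC-3'
(b) 5′-GGCTAGTAGGCCTCGGTAATATTTTGTA-3′

(a) The coding strand matches the mRNA with U→T.
(b) The template strand is the reverse complement of the coding strand.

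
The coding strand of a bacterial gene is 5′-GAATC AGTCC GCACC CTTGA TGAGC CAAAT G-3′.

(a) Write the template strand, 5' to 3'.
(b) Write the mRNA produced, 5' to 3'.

(a) 5'-CATTTGGCTCATCAAGGGTGCGGACTGATTC-3'
(b) 5'-GAAUCAGUCCGCACCCUUGAUGAGCCAAAUG-3'

(a) The template strand is the reverse complement of the coding strand: complement CTTAGTCAGGCGTGGGAACTACTCGGTTTAC, then reverse.
(b) mRNA matches the coding strand with T→U.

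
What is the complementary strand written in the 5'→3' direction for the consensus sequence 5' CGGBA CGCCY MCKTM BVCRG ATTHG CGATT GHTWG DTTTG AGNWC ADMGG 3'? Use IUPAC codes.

5′-CCKHTGWNCTCAAAHCWADCAATCGCDAATCYGBVKAMGKRGGCGTVCCG-3′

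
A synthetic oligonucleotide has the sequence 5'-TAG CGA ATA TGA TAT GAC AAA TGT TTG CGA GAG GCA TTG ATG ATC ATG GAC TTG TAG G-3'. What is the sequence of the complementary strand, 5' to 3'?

5′-CCTACAAGTCCATGATCATCAATGCCTCTCGCAAACATTTGTCATATCATATTCGCTA-3′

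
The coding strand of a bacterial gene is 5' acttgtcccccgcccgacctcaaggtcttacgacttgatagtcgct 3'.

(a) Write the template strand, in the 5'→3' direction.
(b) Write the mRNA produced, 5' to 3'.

(a) 5'-AGCGACTATCAAGTCGTAAGACCTTGAGGTCGGGCGGGGGACAAGT-3'
(b) 5'-ACUUGUCCCCCGCCCGACCUCAAGGUCUUACGACUUGAUAGUCGCU-3'

(a) The template strand is the reverse complement of the coding strand: complement TGAACAGGGGGCGGGCTGGAGTTCCAGAATGCTGAACTATCAGCGA, then reverse.
(b) mRNA matches the coding strand with T→U.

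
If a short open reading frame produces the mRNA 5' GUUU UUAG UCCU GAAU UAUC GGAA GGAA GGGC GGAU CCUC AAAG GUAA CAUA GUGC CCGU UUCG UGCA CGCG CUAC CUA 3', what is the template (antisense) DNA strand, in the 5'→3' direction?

5′-TAGGTAGCGCGTGCACGAAACGGGCACTATGTTACCTTTGAGGATCCGCCCTTCCTTCCGATAATTCAGGACTAAAAAC-3′

Replace U with T to get the coding DNA strand: GTTTTTAGTCCTGAATTATCGGAAGGAAGGGCGGATCCTCAAAGGTAACATAGTGCCCGTTTCGTGCACGCGCTACCTA. The template strand is its reverse complement (complement CAAAAATCAGGACTTAATAGCCTTCCTTCCCGCCTAGGAGTTTCCATTGTATCACGGGCAAAGCACGTGCGCGATGGAT, then reverse).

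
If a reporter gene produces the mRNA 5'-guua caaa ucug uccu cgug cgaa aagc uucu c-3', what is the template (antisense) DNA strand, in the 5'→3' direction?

5'-GAGAAGCTTTTCGCACGAGGACAGATTTGTAAC-3'

Replace U with T to get the coding DNA strand: GTTACAAATCTGTCCTCGTGCGAAAAGCTTCTC. The template strand is its reverse complement (complement CAATGTTTAGACAGGAGCACGCTTTTCGAAGAG, then reverse).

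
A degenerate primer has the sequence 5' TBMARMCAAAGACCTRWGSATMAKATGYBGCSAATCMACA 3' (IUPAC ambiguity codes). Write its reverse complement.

5'-TGTKGATTSGCVRCATMTKATSCWYAGGTCTTTGKYTKVA-3'

Standard pairs A↔T, G↔C; ambiguity codes pair R↔Y, M↔K, W↔W, S↔S, B↔V. Complement (AVKTYKGTTTCTGGAYWCSTAKTMTACRVCGSTTAGKTGT), then reverse for 5'→3'.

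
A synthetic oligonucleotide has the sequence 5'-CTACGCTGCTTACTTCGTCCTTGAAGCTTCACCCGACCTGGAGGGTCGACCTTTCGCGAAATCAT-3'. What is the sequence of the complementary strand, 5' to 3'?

The complement of CTACGCTGCTTACTTCGTCCTTGAAGCTTCACCCGACCTGGAGGGTCGACCTTTCGCGAAATCAT is GATGCGACGAATGAAGCAGGAACTTCGAAGTGGGCTGGACCTCCCAGCTGGAAAGCGCTTTAGTA (A↔T, G↔C). DNA strands are antiparallel, so the complementary strand runs 3'→5'; reversing gives the 5'→3' form.

5'-ATGATTTCGCGAAAGGTCGACCCTCCAGGTCGGGTGAAGCTTCAAGGACGAAGTAAGCAGCGTAG-3'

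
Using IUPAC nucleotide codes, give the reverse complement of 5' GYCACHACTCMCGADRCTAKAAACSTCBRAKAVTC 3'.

5'-GABTMTYVGASGTTTMTAGYHTCGKGAGTDGTGRC-3'

Standard pairs A↔T, G↔C; ambiguity codes pair R↔Y, M↔K, S↔S, B↔V, D↔H. Complement (CRGTGDTGAGKGCTHYGATMTTTGSAGVYTMTBAG), then reverse for 5'→3'.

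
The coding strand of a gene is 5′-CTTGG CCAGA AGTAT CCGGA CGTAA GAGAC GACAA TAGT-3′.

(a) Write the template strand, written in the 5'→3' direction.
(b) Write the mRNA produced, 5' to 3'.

(a) The template strand is the reverse complement of the coding strand: complement GAACCGGTCTTCATAGGCCTGCATTCTCTGCTGTTATCA, then reverse.
(b) mRNA matches the coding strand with T→U.

(a) 5'-ACTATTGTCGTCTCTTACGTCCGGATACTTCTGGCCAAG-3'
(b) 5'-CUUGGCCAGAAGUAUCCGGACGUAAGAGACGACAAUAGU-3'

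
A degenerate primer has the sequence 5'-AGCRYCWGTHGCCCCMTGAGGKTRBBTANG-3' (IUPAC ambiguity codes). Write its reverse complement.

Standard pairs A↔T, G↔C; ambiguity codes pair R↔Y, M↔K, W↔W, B↔V, H↔D, N↔N. Complement (TCGYRGWCADCGGGGKACTCCMAYVVATNC), then reverse for 5'→3'.

5′-CNTAVVYAMCCTCAKGGGGCDACWGRYGCT-3′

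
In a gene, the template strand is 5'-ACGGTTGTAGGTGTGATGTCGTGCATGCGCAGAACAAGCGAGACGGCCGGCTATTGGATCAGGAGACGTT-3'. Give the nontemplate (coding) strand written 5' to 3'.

The coding strand is complementary and antiparallel to the template: take the complement (A↔T, G↔C) and reverse.

5'-AACGTCTCCTGATCCAATAGCCGGCCGTCTCGCTTGTTCTGCGCATGCACGACATCACACCTACAACCGT-3'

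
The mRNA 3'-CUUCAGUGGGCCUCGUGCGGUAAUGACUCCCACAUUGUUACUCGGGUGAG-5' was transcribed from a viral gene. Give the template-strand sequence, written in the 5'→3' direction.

5'-GAAGTCACCCGGAGCACGCCATTACTGAGGGTGTAACAATGAGCCCACTC-3'

Written 5'→3' the mRNA is GAGUGGGCUCAUUGUUACACCCUCAGUAAUGGCGUGCUCCGGGUGACUUC, so the coding DNA strand is GAGTGGGCTCATTGTTACACCCTCAGTAATGGCGTGCTCCGGGTGACTTC. The template is its reverse complement.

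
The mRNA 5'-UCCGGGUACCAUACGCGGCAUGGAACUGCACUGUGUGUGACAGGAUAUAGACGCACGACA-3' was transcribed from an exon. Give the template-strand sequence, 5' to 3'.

Replace U with T to get the coding DNA strand: TCCGGGTACCATACGCGGCATGGAACTGCACTGTGTGTGACAGGATATAGACGCACGACA. The template strand is its reverse complement (complement AGGCCCATGGTATGCGCCGTACCTTGACGTGACACACACTGTCCTATATCTGCGTGCTGT, then reverse).

5'-TGTCGTGCGTCTATATCCTGTCACACACAGTGCAGTTCCATGCCGCGTATGGTACCCGGA-3'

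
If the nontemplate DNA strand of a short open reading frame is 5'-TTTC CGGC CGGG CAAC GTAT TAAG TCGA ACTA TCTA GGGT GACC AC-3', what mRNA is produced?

The mRNA is synthesized from the template strand, so it matches the coding strand with T replaced by U.

5'-UUUCCGGCCGGGCAACGUAUUAAGUCGAACUAUCUAGGGUGACCAC-3'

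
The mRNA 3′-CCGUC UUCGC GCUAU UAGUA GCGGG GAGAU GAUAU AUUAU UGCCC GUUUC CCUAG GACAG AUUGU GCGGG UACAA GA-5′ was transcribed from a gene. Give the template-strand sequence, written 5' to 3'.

Written 5'→3' the mRNA is AGAACAUGGGCGUGUUAGACAGGAUCCCUUUGCCCGUUAUUAUAUAGUAGAGGGGCGAUGAUUAUCGCGCUUCUGCC, so the coding DNA strand is AGAACATGGGCGTGTTAGACAGGATCCCTTTGCCCGTTATTATATAGTAGAGGGGCGATGATTATCGCGCTTCTGCC. The template is its reverse complement.

5'-GGCAGAAGCGCGATAATCATCGCCCCTCTACTATATAATAACGGGCAAAGGGATCCTGTCTAACACGCCCATGTTCT-3'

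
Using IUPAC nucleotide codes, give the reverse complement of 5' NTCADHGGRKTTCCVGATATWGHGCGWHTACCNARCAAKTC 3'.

Standard pairs A↔T, G↔C; ambiguity codes pair R↔Y, K↔M, W↔W, D↔H, V↔B, N↔N. Complement (NAGTHDCCYMAAGGBCTATAWCDCGCWDATGGNTYGTTMAG), then reverse for 5'→3'.

5'-GAMTTGYTNGGTADWCGCDCWATATCBGGAAMYCCDHTGAN-3'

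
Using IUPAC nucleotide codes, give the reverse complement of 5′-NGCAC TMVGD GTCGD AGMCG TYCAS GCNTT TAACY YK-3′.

5'-MRRGTTAAANGCSTGRACGKCTHCGACHCBKAGTGCN-3'

Standard pairs A↔T, G↔C; ambiguity codes pair Y↔R, M↔K, S↔S, D↔H, V↔B, N↔N. Complement (NCGTGAKBCHCAGCHTCKGCARGTSCGNAAATTGRRM), then reverse for 5'→3'.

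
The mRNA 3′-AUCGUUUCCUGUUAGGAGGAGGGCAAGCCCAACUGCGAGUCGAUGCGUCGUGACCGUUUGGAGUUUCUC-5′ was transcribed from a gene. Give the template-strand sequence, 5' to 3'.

Written 5'→3' the mRNA is CUCUUUGAGGUUUGCCAGUGCUGCGUAGCUGAGCGUCAACCCGAACGGGAGGAGGAUUGUCCUUUGCUA, so the coding DNA strand is CTCTTTGAGGTTTGCCAGTGCTGCGTAGCTGAGCGTCAACCCGAACGGGAGGAGGATTGTCCTTTGCTA. The template is its reverse complement.

5′-TAGCAAAGGACAATCCTCCTCCCGTTCGGGTTGACGCTCAGCTACGCAGCACTGGCAAACCTCAAAGAG-3′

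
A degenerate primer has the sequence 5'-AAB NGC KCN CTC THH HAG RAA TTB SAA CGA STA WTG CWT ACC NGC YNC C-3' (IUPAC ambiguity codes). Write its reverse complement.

5′-GGNRGCNGGTAWGCAWTASTCGTTSVAATTYCTDDDAGAGNGMGCNVTT-3′

Standard pairs A↔T, G↔C; ambiguity codes pair R↔Y, K↔M, W↔W, S↔S, B↔V, H↔D, N↔N. Complement (TTVNCGMGNGAGADDDTCYTTAAVSTTGCTSATWACGWATGGNCGRNGG), then reverse for 5'→3'.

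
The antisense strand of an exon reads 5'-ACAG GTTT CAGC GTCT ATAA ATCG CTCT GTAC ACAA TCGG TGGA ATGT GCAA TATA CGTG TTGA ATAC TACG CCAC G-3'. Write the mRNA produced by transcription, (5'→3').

The mRNA has the sequence of the coding strand (reverse complement of the template) with T→U. Reverse complement of ACAGGTTTCAGCGTCTATAAATCGCTCTGTACACAATCGGTGGAATGTGCAATATACGTGTTGAATACTACGCCACG is CGTGGCGTAGTATTCAACACGTATATTGCACATTCCACCGATTGTGTACAGAGCGATTTATAGACGCTGAAACCTGT; then T→U.

5′-CGUGGCGUAGUAUUCAACACGUAUAUUGCACAUUCCACCGAUUGUGUACAGAGCGAUUUAUAGACGCUGAAACCUGU-3′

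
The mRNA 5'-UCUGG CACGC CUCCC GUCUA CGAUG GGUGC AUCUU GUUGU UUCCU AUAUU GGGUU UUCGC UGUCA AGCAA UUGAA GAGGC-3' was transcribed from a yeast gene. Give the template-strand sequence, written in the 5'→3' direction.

Replace U with T to get the coding DNA strand: TCTGGCACGCCTCCCGTCTACGATGGGTGCATCTTGTTGTTTCCTATATTGGGTTTTCGCTGTCAAGCAATTGAAGAGGC. The template strand is its reverse complement (complement AGACCGTGCGGAGGGCAGATGCTACCCACGTAGAACAACAAAGGATATAACCCAAAAGCGACAGTTCGTTAACTTCTCCG, then reverse).

5'-GCCTCTTCAATTGCTTGACAGCGAAAACCCAATATAGGAAACAACAAGATGCACCCATCGTAGACGGGAGGCGTGCCAGA-3'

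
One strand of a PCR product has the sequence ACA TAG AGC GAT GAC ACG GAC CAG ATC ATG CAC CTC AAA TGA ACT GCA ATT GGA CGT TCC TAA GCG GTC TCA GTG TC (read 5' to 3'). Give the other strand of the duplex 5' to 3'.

Pairing A↔T and G↔C gives TGTATCTCGCTACTGTGCCTGGTCTAGTACGTGGAGTTTACTTGACGTTAACCTGCAAGGATTCGCCAGAGTCACAG, running 3'→5'. Reverse for the 5'→3' convention.

5'-GACACTGAGACCGCTTAGGAACGTCCAATTGCAGTTCATTTGAGGTGCATGATCTGGTCCGTGTCATCGCTCTATGT-3'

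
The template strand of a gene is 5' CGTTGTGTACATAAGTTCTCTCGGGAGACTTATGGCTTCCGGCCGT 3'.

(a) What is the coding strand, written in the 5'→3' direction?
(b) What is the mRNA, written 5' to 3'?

(a) 5'-ACGGCCGGAAGCCATAAGTCTCCCGAGAGAACTTATGTACACAACG-3'
(b) 5'-ACGGCCGGAAGCCAUAAGUCUCCCGAGAGAACUUAUGUACACAACG-3'

(a) The coding strand is the reverse complement of the template: complement GCAACACATGTATTCAAGAGAGCCCTCTGAATACCGAAGGCCGGCA, then reverse.
(b) mRNA has the coding-strand sequence with T→U.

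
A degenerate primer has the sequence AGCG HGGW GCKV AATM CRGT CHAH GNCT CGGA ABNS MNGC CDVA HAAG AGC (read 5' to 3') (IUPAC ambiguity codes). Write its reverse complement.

5'-GCTCTTDTBHGGCNKSNVTTCCGAGNCDTDGACYGKATTBMGCWCCDCGCT-3'

Standard pairs A↔T, G↔C; ambiguity codes pair R↔Y, M↔K, W↔W, S↔S, B↔V, D↔H, N↔N. Complement (TCGCDCCWCGMBTTAKGYCAGDTDCNGAGCCTTVNSKNCGGHBTDTTCTCG), then reverse for 5'→3'.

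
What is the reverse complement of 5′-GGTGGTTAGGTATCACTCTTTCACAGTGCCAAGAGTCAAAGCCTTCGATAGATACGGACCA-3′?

5′-TGGTCCGTATCTATCGAAGGCTTTGACTCTTGGCACTGTGAAAGAGTGATACCTAACCACC-3′

Complement each base (A↔T, G↔C): CCACCAATCCATAGTGAGAAAGTGTCACGGTTCTCAGTTTCGGAAGCTATCTATGCCTGGT. Then reverse.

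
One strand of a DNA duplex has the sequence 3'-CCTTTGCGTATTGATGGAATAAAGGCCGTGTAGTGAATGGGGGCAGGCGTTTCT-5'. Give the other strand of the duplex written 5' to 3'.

5'-GGAAACGCATAACTACCTTATTTCCGGCACATCACTTACCCCCGTCCGCAAAGA-3'

The strand is given 3'→5', so its complement runs 5'→3' in the same left-to-right order: pair each base A↔T, G↔C.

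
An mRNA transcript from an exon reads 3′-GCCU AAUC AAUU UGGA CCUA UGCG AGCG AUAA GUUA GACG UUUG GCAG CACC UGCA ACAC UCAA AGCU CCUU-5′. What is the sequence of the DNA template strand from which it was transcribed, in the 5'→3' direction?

5'-CGGATTAGTTAAACCTGGATACGCTCGCTATTCAATCTGCAAACCGTCGTGGACGTTGTGAGTTTCGAGGAA-3'

Written 5'→3' the mRNA is UUCCUCGAAACUCACAACGUCCACGACGGUUUGCAGAUUGAAUAGCGAGCGUAUCCAGGUUUAACUAAUCCG, so the coding DNA strand is TTCCTCGAAACTCACAACGTCCACGACGGTTTGCAGATTGAATAGCGAGCGTATCCAGGTTTAACTAATCCG. The template is its reverse complement.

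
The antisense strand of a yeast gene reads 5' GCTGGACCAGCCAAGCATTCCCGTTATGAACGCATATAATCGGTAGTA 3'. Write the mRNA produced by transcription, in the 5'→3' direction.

5'-UACUACCGAUUAUAUGCGUUCAUAACGGGAAUGCUUGGCUGGUCCAGC-3'

The mRNA has the sequence of the coding strand (reverse complement of the template) with T→U. Reverse complement of GCTGGACCAGCCAAGCATTCCCGTTATGAACGCATATAATCGGTAGTA is TACTACCGATTATATGCGTTCATAACGGGAATGCTTGGCTGGTCCAGC; then T→U.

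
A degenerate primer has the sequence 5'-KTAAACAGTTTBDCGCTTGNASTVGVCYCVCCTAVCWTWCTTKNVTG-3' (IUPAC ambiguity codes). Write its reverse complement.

5'-CABNMAAGWAWGBTAGGBGRGBCBASTNCAAGCGHVAAACTGTTTAM-3'

Standard pairs A↔T, G↔C; ambiguity codes pair Y↔R, K↔M, W↔W, S↔S, B↔V, D↔H, N↔N. Complement (MATTTGTCAAAVHGCGAACNTSABCBGRGBGGATBGWAWGAAMNBAC), then reverse for 5'→3'.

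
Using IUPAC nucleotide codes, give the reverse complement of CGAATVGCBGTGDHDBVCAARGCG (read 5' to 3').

5'-CGCYTTGBVHDHCACVGCBATTCG-3'

Standard pairs A↔T, G↔C; ambiguity codes pair R↔Y, B↔V, D↔H. Complement (GCTTABCGVCACHDHVBGTTYCGC), then reverse for 5'→3'.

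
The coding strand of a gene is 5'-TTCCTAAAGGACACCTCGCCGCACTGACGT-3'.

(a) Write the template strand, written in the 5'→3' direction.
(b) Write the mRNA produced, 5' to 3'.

(a) 5'-ACGTCAGTGCGGCGAGGTGTCCTTTAGGAA-3'
(b) 5'-UUCCUAAAGGACACCUCGCCGCACUGACGU-3'

(a) The template strand is the reverse complement of the coding strand: complement AAGGATTTCCTGTGGAGCGGCGTGACTGCA, then reverse.
(b) mRNA matches the coding strand with T→U.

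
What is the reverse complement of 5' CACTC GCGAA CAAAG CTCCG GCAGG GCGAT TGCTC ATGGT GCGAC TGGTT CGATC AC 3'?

Complement each base (A↔T, G↔C): GTGAGCGCTTGTTTCGAGGCCGTCCCGCTAACGAGTACCACGCTGACCAAGCTAGTG. Then reverse.

5'-GTGATCGAACCAGTCGCACCATGAGCAATCGCCCTGCCGGAGCTTTGTTCGCGAGTG-3'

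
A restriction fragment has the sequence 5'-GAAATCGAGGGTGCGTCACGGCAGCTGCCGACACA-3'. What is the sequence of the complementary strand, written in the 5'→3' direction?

5'-TGTGTCGGCAGCTGCCGTGACGCACCCTCGATTTC-3'

Pairing A↔T and G↔C gives CTTTAGCTCCCACGCAGTGCCGTCGACGGCTGTGT, running 3'→5'. Reverse for the 5'→3' convention.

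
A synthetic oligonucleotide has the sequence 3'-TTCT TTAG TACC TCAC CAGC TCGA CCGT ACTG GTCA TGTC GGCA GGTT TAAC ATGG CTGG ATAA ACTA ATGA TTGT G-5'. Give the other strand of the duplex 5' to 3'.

5'-AAGAAATCATGGAGTGGTCGAGCTGGCATGACCAGTACAGCCGTCCAAATTGTACCGACCTATTTGATTACTAACAC-3'

The strand is given 3'→5', so its complement runs 5'→3' in the same left-to-right order: pair each base A↔T, G↔C.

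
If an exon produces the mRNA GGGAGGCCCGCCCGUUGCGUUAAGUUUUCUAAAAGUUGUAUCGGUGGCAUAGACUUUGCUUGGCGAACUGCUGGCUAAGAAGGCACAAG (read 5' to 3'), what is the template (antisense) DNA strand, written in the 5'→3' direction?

5'-CTTGTGCCTTCTTAGCCAGCAGTTCGCCAAGCAAAGTCTATGCCACCGATACAACTTTTAGAAAACTTAACGCAACGGGCGGGCCTCCC-3'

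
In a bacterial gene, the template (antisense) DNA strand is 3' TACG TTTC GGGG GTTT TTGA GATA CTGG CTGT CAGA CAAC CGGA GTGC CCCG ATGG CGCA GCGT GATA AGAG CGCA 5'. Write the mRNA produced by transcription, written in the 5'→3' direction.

5'-AUGCAAAGCCCCCAAAAACUCUAUGACCGACAGUCUGUUGGCCUCACGGGGCUACCGCGUCGCACUAUUCUCGCGU-3'

Reading the template 3'→5' as shown, RNA polymerase pairs each base (A→U, T→A, G↔C) to build mRNA 5'→3' directly.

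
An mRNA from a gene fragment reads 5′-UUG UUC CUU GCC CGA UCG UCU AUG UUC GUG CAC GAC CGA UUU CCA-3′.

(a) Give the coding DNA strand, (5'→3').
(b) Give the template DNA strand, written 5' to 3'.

(a) 5'-TTGTTCCTTGCCCGATCGTCTATGTTCGTGCACGACCGATTTCCA-3'
(b) 5'-TGGAAATCGGTCGTGCACGAACATAGACGATCGGGCAAGGAACAA-3'

(a) The coding strand matches the mRNA with U→T.
(b) The template strand is the reverse complement of the coding strand.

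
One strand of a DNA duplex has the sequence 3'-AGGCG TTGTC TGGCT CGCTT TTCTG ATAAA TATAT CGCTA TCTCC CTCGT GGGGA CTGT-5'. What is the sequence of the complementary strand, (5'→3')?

5'-TCCGCAACAGACCGAGCGAAAAGACTATTTATATAGCGATAGAGGGAGCACCCCTGACA-3'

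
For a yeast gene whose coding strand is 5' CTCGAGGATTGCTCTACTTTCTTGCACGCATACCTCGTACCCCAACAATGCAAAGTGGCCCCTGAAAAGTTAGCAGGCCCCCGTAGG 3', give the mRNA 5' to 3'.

The mRNA is synthesized from the template strand, so it matches the coding strand with T replaced by U.

5'-CUCGAGGAUUGCUCUACUUUCUUGCACGCAUACCUCGUACCCCAACAAUGCAAAGUGGCCCCUGAAAAGUUAGCAGGCCCCCGUAGG-3'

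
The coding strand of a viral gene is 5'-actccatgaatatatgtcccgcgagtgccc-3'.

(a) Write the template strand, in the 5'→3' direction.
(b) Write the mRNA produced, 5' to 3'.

(a) The template strand is the reverse complement of the coding strand: complement TGAGGTACTTATATACAGGGCGCTCACGGG, then reverse.
(b) mRNA matches the coding strand with T→U.

(a) 5'-GGGCACTCGCGGGACATATATTCATGGAGT-3'
(b) 5'-ACUCCAUGAAUAUAUGUCCCGCGAGUGCCC-3'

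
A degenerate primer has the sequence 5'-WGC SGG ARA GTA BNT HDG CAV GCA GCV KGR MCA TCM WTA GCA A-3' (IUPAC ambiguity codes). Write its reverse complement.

5′-TTGCTAWKGATGKYCMBGCTGCBTGCHDANVTACTYTCCSGCW-3′

Standard pairs A↔T, G↔C; ambiguity codes pair R↔Y, M↔K, W↔W, S↔S, B↔V, D↔H, N↔N. Complement (WCGSCCTYTCATVNADHCGTBCGTCGBMCYKGTAGKWATCGTT), then reverse for 5'→3'.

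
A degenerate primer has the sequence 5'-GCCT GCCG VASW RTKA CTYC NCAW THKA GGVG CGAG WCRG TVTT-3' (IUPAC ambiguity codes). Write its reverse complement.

5′-AABACYGWCTCGCBCCTMDAWTGNGRAGTMAYWSTBCGGCAGGC-3′

Standard pairs A↔T, G↔C; ambiguity codes pair R↔Y, K↔M, W↔W, S↔S, H↔D, V↔B, N↔N. Complement (CGGACGGCBTSWYAMTGARGNGTWADMTCCBCGCTCWGYCABAA), then reverse for 5'→3'.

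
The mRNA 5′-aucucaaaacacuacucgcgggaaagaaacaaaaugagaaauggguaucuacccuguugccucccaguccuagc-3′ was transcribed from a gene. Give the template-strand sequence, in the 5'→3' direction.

Replace U with T to get the coding DNA strand: ATCTCAAAACACTACTCGCGGGAAAGAAACAAAATGAGAAATGGGTATCTACCCTGTTGCCTCCCAGTCCTAGC. The template strand is its reverse complement (complement TAGAGTTTTGTGATGAGCGCCCTTTCTTTGTTTTACTCTTTACCCATAGATGGGACAACGGAGGGTCAGGATCG, then reverse).

5'-GCTAGGACTGGGAGGCAACAGGGTAGATACCCATTTCTCATTTTGTTTCTTTCCCGCGAGTAGTGTTTTGAGAT-3'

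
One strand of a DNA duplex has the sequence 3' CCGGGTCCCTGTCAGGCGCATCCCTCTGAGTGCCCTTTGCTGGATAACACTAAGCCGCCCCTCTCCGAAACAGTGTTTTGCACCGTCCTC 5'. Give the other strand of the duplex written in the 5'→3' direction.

5'-GGCCCAGGGACAGTCCGCGTAGGGAGACTCACGGGAAACGACCTATTGTGATTCGGCGGGGAGAGGCTTTGTCACAAAACGTGGCAGGAG-3'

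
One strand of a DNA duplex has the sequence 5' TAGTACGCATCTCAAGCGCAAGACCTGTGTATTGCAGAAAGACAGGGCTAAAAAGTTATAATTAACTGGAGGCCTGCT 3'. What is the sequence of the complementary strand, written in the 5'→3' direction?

5'-AGCAGGCCTCCAGTTAATTATAACTTTTTAGCCCTGTCTTTCTGCAATACACAGGTCTTGCGCTTGAGATGCGTACTA-3'

Pairing A↔T and G↔C gives ATCATGCGTAGAGTTCGCGTTCTGGACACATAACGTCTTTCTGTCCCGATTTTTCAATATTAATTGACCTCCGGACGA, running 3'→5'. Reverse for the 5'→3' convention.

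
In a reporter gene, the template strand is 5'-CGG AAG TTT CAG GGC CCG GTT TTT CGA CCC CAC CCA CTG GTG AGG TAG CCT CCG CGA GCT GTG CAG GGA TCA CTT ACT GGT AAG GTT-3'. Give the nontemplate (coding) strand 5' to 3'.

The coding strand is complementary and antiparallel to the template: take the complement (A↔T, G↔C) and reverse.

5'-AACCTTACCAGTAAGTGATCCCTGCACAGCTCGCGGAGGCTACCTCACCAGTGGGTGGGGTCGAAAAACCGGGCCCTGAAACTTCCG-3'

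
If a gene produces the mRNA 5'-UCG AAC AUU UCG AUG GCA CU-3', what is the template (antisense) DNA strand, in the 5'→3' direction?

Replace U with T to get the coding DNA strand: TCGAACATTTCGATGGCACT. The template strand is its reverse complement (complement AGCTTGTAAAGCTACCGTGA, then reverse).

5'-AGTGCCATCGAAATGTTCGA-3'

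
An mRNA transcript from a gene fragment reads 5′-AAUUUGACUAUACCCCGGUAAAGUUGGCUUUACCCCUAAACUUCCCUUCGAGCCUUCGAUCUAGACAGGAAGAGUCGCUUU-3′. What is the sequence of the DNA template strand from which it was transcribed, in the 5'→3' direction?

5'-AAAGCGACTCTTCCTGTCTAGATCGAAGGCTCGAAGGGAAGTTTAGGGGTAAAGCCAACTTTACCGGGGTATAGTCAAATT-3'

Replace U with T to get the coding DNA strand: AATTTGACTATACCCCGGTAAAGTTGGCTTTACCCCTAAACTTCCCTTCGAGCCTTCGATCTAGACAGGAAGAGTCGCTTT. The template strand is its reverse complement (complement TTAAACTGATATGGGGCCATTTCAACCGAAATGGGGATTTGAAGGGAAGCTCGGAAGCTAGATCTGTCCTTCTCAGCGAAA, then reverse).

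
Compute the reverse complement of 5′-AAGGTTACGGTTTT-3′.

5′-AAAACCGTAACCTT-3′

Reading the sequence 3'→5' and pairing each base (A↔T, G↔C) gives the reverse complement directly.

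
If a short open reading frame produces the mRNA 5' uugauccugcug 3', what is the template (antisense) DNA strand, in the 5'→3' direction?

5'-CAGCAGGATCAA-3'

Replace U with T to get the coding DNA strand: TTGATCCTGCTG. The template strand is its reverse complement (complement AACTAGGACGAC, then reverse).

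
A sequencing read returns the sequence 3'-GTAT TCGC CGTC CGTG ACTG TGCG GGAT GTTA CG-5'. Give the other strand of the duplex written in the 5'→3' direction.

The strand is given 3'→5', so its complement runs 5'→3' in the same left-to-right order: pair each base A↔T, G↔C.

5'-CATAAGCGGCAGGCACTGACACGCCCTACAATGC-3'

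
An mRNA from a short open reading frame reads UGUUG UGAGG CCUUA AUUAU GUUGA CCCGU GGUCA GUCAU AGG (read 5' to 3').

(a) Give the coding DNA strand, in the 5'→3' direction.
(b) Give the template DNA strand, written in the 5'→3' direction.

(a) The coding strand matches the mRNA with U→T.
(b) The template strand is the reverse complement of the coding strand.

(a) 5'-TGTTGTGAGGCCTTAATTATGTTGACCCGTGGTCAGTCATAGG-3'
(b) 5′-CCTATGACTGACCACGGGTCAACATAATTAAGGCCTCACAACA-3′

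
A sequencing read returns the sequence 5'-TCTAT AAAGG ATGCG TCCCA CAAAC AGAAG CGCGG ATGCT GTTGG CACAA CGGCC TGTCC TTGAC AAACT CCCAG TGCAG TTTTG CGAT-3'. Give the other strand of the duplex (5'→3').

The complement of TCTATAAAGGATGCGTCCCACAAACAGAAGCGCGGATGCTGTTGGCACAACGGCCTGTCCTTGACAAACTCCCAGTGCAGTTTTGCGAT is AGATATTTCCTACGCAGGGTGTTTGTCTTCGCGCCTACGACAACCGTGTTGCCGGACAGGAACTGTTTGAGGGTCACGTCAAAACGCTA (A↔T, G↔C). DNA strands are antiparallel, so the complementary strand runs 3'→5'; reversing gives the 5'→3' form.

5'-ATCGCAAAACTGCACTGGGAGTTTGTCAAGGACAGGCCGTTGTGCCAACAGCATCCGCGCTTCTGTTTGTGGGACGCATCCTTTATAGA-3'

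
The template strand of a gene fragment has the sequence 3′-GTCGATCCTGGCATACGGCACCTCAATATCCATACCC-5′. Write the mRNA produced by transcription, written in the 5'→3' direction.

5'-CAGCUAGGACCGUAUGCCGUGGAGUUAUAGGUAUGGG-3'

Reading the template 3'→5' as shown, RNA polymerase pairs each base (A→U, T→A, G↔C) to build mRNA 5'→3' directly.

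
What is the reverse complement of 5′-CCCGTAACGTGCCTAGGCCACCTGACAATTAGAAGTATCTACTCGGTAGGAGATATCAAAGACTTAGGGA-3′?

Reading the sequence 3'→5' and pairing each base (A↔T, G↔C) gives the reverse complement directly.

5'-TCCCTAAGTCTTTGATATCTCCTACCGAGTAGATACTTCTAATTGTCAGGTGGCCTAGGCACGTTACGGG-3'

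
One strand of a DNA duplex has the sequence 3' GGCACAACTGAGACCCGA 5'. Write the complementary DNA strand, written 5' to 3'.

The strand is given 3'→5', so its complement runs 5'→3' in the same left-to-right order: pair each base A↔T, G↔C.

5′-CCGTGTTGACTCTGGGCT-3′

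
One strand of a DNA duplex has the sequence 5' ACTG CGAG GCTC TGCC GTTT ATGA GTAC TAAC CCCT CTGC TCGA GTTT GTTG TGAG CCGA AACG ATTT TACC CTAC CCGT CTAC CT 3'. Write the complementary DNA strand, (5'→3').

5'-AGGTAGACGGGTAGGGTAAAATCGTTTCGGCTCACAACAAACTCGAGCAGAGGGGTTAGTACTCATAAACGGCAGAGCCTCGCAGT-3'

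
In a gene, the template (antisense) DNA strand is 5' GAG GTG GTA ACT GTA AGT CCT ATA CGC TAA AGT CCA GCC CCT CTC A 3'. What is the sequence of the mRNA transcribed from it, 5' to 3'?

5'-UGAGAGGGGCUGGACUUUAGCGUAUAGGACUUACAGUUACCACCUC-3'

RNA polymerase reads the template 3'→5' and synthesizes mRNA 5'→3' by base-pairing (A→U, T→A, G↔C). The complement of the template is CTCCACCATTGACATTCAGGATATGCGATTTCAGGTCGGGGAGAGT; antiparallel, so 5'→3' the coding strand is TGAGAGGGGCTGGACTTTAGCGTATAGGACTTACAGTTACCACCTC. Replace T with U for the mRNA.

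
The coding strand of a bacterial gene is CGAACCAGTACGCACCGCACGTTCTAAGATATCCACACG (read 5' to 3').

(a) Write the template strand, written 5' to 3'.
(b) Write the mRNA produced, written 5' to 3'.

(a) The template strand is the reverse complement of the coding strand: complement GCTTGGTCATGCGTGGCGTGCAAGATTCTATAGGTGTGC, then reverse.
(b) mRNA matches the coding strand with T→U.

(a) 5'-CGTGTGGATATCTTAGAACGTGCGGTGCGTACTGGTTCG-3'
(b) 5'-CGAACCAGUACGCACCGCACGUUCUAAGAUAUCCACACG-3'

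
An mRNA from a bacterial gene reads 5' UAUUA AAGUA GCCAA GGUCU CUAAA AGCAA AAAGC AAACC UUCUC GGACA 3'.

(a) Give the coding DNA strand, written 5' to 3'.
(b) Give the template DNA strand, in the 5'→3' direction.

(a) 5'-TATTAAAGTAGCCAAGGTCTCTAAAAGCAAAAAGCAAACCTTCTCGGACA-3'
(b) 5'-TGTCCGAGAAGGTTTGCTTTTTGCTTTTAGAGACCTTGGCTACTTTAATA-3'

(a) The coding strand matches the mRNA with U→T.
(b) The template strand is the reverse complement of the coding strand.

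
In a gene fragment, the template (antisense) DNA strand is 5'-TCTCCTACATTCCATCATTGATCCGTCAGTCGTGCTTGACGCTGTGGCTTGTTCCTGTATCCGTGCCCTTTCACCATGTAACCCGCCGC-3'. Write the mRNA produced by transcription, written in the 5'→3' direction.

5'-GCGGCGGGUUACAUGGUGAAAGGGCACGGAUACAGGAACAAGCCACAGCGUCAAGCACGACUGACGGAUCAAUGAUGGAAUGUAGGAGA-3'

The mRNA has the sequence of the coding strand (reverse complement of the template) with T→U. Reverse complement of TCTCCTACATTCCATCATTGATCCGTCAGTCGTGCTTGACGCTGTGGCTTGTTCCTGTATCCGTGCCCTTTCACCATGTAACCCGCCGC is GCGGCGGGTTACATGGTGAAAGGGCACGGATACAGGAACAAGCCACAGCGTCAAGCACGACTGACGGATCAATGATGGAATGTAGGAGA; then T→U.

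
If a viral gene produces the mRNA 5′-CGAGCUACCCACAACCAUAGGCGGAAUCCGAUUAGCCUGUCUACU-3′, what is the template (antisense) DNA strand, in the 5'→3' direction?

Replace U with T to get the coding DNA strand: CGAGCTACCCACAACCATAGGCGGAATCCGATTAGCCTGTCTACT. The template strand is its reverse complement (complement GCTCGATGGGTGTTGGTATCCGCCTTAGGCTAATCGGACAGATGA, then reverse).

5'-AGTAGACAGGCTAATCGGATTCCGCCTATGGTTGTGGGTAGCTCG-3'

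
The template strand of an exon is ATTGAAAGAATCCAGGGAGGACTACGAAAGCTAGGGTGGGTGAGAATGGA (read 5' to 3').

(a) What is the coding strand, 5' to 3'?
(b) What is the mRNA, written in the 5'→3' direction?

(a) 5'-TCCATTCTCACCCACCCTAGCTTTCGTAGTCCTCCCTGGATTCTTTCAAT-3'
(b) 5′-UCCAUUCUCACCCACCCUAGCUUUCGUAGUCCUCCCUGGAUUCUUUCAAU-3′

(a) The coding strand is the reverse complement of the template: complement TAACTTTCTTAGGTCCCTCCTGATGCTTTCGATCCCACCCACTCTTACCT, then reverse.
(b) mRNA has the coding-strand sequence with T→U.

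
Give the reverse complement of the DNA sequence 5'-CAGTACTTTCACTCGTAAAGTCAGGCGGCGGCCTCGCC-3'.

5'-GGCGAGGCCGCCGCCTGACTTTACGAGTGAAAGTACTG-3'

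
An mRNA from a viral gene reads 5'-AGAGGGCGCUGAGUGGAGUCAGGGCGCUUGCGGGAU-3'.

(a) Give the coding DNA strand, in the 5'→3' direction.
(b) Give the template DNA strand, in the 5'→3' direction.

(a) 5'-AGAGGGCGCTGAGTGGAGTCAGGGCGCTTGCGGGAT-3'
(b) 5'-ATCCCGCAAGCGCCCTGACTCCACTCAGCGCCCTCT-3'

(a) The coding strand matches the mRNA with U→T.
(b) The template strand is the reverse complement of the coding strand.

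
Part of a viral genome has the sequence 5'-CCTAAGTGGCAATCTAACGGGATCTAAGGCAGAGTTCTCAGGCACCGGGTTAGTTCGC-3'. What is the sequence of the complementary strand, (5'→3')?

Pairing A↔T and G↔C gives GGATTCACCGTTAGATTGCCCTAGATTCCGTCTCAAGAGTCCGTGGCCCAATCAAGCG, running 3'→5'. Reverse for the 5'→3' convention.

5'-GCGAACTAACCCGGTGCCTGAGAACTCTGCCTTAGATCCCGTTAGATTGCCACTTAGG-3'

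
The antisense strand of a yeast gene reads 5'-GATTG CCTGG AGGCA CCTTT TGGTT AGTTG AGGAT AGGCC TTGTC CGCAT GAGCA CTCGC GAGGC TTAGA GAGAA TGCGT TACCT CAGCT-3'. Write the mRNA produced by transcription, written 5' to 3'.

5'-AGCUGAGGUAACGCAUUCUCUCUAAGCCUCGCGAGUGCUCAUGCGGACAAGGCCUAUCCUCAACUAACCAAAAGGUGCCUCCAGGCAAUC-3'

The mRNA has the sequence of the coding strand (reverse complement of the template) with T→U. Reverse complement of GATTGCCTGGAGGCACCTTTTGGTTAGTTGAGGATAGGCCTTGTCCGCATGAGCACTCGCGAGGCTTAGAGAGAATGCGTTACCTCAGCT is AGCTGAGGTAACGCATTCTCTCTAAGCCTCGCGAGTGCTCATGCGGACAAGGCCTATCCTCAACTAACCAAAAGGTGCCTCCAGGCAATC; then T→U.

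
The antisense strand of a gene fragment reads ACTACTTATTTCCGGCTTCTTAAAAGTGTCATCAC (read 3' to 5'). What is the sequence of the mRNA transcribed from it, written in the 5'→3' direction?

Reading the template 3'→5' as shown, RNA polymerase pairs each base (A→U, T→A, G↔C) to build mRNA 5'→3' directly.

5'-UGAUGAAUAAAGGCCGAAGAAUUUUCACAGUAGUG-3'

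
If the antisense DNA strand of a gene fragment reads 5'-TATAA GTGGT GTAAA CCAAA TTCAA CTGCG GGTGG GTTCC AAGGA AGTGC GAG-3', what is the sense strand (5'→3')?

The coding strand is complementary and antiparallel to the template: take the complement (A↔T, G↔C) and reverse.

5'-CTCGCACTTCCTTGGAACCCACCCGCAGTTGAATTTGGTTTACACCACTTATA-3'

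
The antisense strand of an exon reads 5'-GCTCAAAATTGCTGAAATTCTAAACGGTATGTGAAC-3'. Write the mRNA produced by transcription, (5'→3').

5'-GUUCACAUACCGUUUAGAAUUUCAGCAAUUUUGAGC-3'

The mRNA has the sequence of the coding strand (reverse complement of the template) with T→U. Reverse complement of GCTCAAAATTGCTGAAATTCTAAACGGTATGTGAAC is GTTCACATACCGTTTAGAATTTCAGCAATTTTGAGC; then T→U.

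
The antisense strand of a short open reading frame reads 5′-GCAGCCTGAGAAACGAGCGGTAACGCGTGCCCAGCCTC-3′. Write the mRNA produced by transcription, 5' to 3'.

5'-GAGGCUGGGCACGCGUUACCGCUCGUUUCUCAGGCUGC-3'

The mRNA has the sequence of the coding strand (reverse complement of the template) with T→U. Reverse complement of GCAGCCTGAGAAACGAGCGGTAACGCGTGCCCAGCCTC is GAGGCTGGGCACGCGTTACCGCTCGTTTCTCAGGCTGC; then T→U.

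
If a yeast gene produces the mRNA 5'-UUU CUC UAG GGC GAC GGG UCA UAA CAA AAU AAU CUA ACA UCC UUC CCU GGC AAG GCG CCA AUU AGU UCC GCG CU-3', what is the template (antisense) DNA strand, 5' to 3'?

Replace U with T to get the coding DNA strand: TTTCTCTAGGGCGACGGGTCATAACAAAATAATCTAACATCCTTCCCTGGCAAGGCGCCAATTAGTTCCGCGCT. The template strand is its reverse complement (complement AAAGAGATCCCGCTGCCCAGTATTGTTTTATTAGATTGTAGGAAGGGACCGTTCCGCGGTTAATCAAGGCGCGA, then reverse).

5'-AGCGCGGAACTAATTGGCGCCTTGCCAGGGAAGGATGTTAGATTATTTTGTTATGACCCGTCGCCCTAGAGAAA-3'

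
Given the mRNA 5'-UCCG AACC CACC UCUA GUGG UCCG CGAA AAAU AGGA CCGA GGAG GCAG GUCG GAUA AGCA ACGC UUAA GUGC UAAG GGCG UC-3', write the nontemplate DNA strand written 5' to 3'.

5′-TCCGAACCCACCTCTAGTGGTCCGCGAAAAATAGGACCGAGGAGGCAGGTCGGATAAGCAACGCTTAAGTGCTAAGGGCGTC-3′

The coding DNA strand has the same 5'→3' sequence as the mRNA with U replaced by T.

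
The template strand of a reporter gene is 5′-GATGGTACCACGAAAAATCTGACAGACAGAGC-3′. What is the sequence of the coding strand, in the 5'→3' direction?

5'-GCTCTGTCTGTCAGATTTTTCGTGGTACCATC-3'

The coding strand is complementary and antiparallel to the template: take the complement (A↔T, G↔C) and reverse.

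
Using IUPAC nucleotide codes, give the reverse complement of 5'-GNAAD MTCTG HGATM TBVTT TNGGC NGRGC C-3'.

Standard pairs A↔T, G↔C; ambiguity codes pair R↔Y, M↔K, B↔V, D↔H, N↔N. Complement (CNTTHKAGACDCTAKAVBAAANCCGNCYCGG), then reverse for 5'→3'.

5'-GGCYCNGCCNAAABVAKATCDCAGAKHTTNC-3'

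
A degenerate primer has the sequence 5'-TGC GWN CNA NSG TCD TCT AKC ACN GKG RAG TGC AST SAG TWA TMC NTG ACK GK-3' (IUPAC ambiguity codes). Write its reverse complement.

5'-MCMGTCANGKATWACTSASTGCACTYCMCNGTGMTAGAHGACSNTNGNWCGCA-3'

Standard pairs A↔T, G↔C; ambiguity codes pair R↔Y, M↔K, W↔W, S↔S, D↔H, N↔N. Complement (ACGCWNGNTNSCAGHAGATMGTGNCMCYTCACGTSASTCAWTAKGNACTGMCM), then reverse for 5'→3'.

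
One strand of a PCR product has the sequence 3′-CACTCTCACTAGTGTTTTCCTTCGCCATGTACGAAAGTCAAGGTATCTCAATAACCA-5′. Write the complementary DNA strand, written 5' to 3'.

The strand is given 3'→5', so its complement runs 5'→3' in the same left-to-right order: pair each base A↔T, G↔C.

5'-GTGAGAGTGATCACAAAAGGAAGCGGTACATGCTTTCAGTTCCATAGAGTTATTGGT-3'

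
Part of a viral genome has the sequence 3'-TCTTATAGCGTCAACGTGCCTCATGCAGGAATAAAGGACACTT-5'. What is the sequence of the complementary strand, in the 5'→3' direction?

The strand is given 3'→5', so its complement runs 5'→3' in the same left-to-right order: pair each base A↔T, G↔C.

5'-AGAATATCGCAGTTGCACGGAGTACGTCCTTATTTCCTGTGAA-3'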